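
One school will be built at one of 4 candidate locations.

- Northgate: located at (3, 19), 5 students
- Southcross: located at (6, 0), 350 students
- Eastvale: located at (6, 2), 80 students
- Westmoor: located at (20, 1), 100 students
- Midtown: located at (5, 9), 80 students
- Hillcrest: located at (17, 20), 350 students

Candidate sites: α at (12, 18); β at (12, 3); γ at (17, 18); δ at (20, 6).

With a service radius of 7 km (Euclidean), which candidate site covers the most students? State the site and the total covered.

β, covering 430

Coverage radius r = 7 km; a point is covered iff (Δx)²+(Δy)² ≤ 7² = 49.
  α (12, 18): covers {Hillcrest} → 350
  β (12, 3): covers {Southcross, Eastvale} → 430
  γ (17, 18): covers {Hillcrest} → 350
  δ (20, 6): covers {Westmoor} → 100
Maximum coverage at β: 430 students.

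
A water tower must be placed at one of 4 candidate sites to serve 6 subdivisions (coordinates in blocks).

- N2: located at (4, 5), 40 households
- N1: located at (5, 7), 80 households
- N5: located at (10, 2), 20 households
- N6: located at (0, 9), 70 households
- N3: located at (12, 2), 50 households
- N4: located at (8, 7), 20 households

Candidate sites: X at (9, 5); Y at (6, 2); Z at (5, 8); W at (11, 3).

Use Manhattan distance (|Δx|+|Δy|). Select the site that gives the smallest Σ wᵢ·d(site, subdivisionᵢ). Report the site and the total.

Z, total 1610 blocks

Total weighted distance at each candidate:
  X (9, 5): total = 2030
  Y (6, 2): total = 2110
  Z (5, 8): total = 1610
  W (11, 3): total = 2630
Minimum is at Z with total 1610 blocks.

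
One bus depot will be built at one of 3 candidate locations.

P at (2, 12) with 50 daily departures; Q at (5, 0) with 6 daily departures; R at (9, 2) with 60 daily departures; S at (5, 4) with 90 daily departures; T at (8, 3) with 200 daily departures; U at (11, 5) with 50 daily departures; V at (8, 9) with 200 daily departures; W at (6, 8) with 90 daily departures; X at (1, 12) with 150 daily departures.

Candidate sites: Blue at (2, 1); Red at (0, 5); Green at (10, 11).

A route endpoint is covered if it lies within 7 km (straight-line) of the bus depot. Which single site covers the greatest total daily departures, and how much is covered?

Green, covering 340

Coverage radius r = 7 km; a point is covered iff (Δx)²+(Δy)² ≤ 7² = 49.
  Blue (2, 1): covers {Q, S, T} → 296
  Red (0, 5): covers {S, W} → 180
  Green (10, 11): covers {U, V, W} → 340
Maximum coverage at Green: 340 daily departures.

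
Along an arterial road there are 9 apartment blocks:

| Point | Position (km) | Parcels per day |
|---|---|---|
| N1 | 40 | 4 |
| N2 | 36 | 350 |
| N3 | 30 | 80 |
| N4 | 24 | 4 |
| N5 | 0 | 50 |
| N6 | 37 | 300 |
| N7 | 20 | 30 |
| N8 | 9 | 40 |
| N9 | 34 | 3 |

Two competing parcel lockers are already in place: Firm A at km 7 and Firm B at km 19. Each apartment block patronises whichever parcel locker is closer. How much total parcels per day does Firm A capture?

The indifferent point is the midpoint (7+19)/2 = 13; apartment blocks left of it (closer to Firm A at 7) go to Firm A, those right go to Firm B.
  N5 at 0 (w=50) → Firm A
  N8 at 9 (w=40) → Firm A
  N7 at 20 (w=30) → Firm B
  N4 at 24 (w=4) → Firm B
  N3 at 30 (w=80) → Firm B
  N9 at 34 (w=3) → Firm B
  N2 at 36 (w=350) → Firm B
  N6 at 37 (w=300) → Firm B
  N1 at 40 (w=4) → Firm B
Firm A captures 90; Firm B captures 771.

90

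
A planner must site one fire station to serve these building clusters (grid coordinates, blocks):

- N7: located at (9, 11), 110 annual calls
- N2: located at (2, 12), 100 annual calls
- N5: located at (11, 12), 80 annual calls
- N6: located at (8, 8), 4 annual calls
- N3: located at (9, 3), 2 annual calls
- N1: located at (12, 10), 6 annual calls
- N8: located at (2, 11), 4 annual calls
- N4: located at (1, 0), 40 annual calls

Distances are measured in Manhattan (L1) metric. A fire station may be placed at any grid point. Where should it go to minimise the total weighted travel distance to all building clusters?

Manhattan distance separates: Σwᵢ(|x−xᵢ|+|y−yᵢ|) = Σwᵢ|x−xᵢ| + Σwᵢ|y−yᵢ|, so x and y are optimised independently as 1-D weighted medians.
Total weight W = 346; half = 173.
x-coordinate, sorted with cumulative weight:
  x=1 (N4, w=40) cum 40
  x=2 (N2, w=100) cum 140
  x=2 (N8, w=4) cum 144
  x=8 (N6, w=4) cum 148
  x=9 (N7, w=110) cum 258  ← median
  x=9 (N3, w=2) cum 260
  x=11 (N5, w=80) cum 340
  x=12 (N1, w=6) cum 346
⇒ x* = 9
y-coordinate, sorted with cumulative weight:
  y=0 (N4, w=40) cum 40
  y=3 (N3, w=2) cum 42
  y=8 (N6, w=4) cum 46
  y=10 (N1, w=6) cum 52
  y=11 (N7, w=110) cum 162
  y=11 (N8, w=4) cum 166
  y=12 (N2, w=100) cum 266  ← median
  y=12 (N5, w=80) cum 346
⇒ y* = 12

(9, 12)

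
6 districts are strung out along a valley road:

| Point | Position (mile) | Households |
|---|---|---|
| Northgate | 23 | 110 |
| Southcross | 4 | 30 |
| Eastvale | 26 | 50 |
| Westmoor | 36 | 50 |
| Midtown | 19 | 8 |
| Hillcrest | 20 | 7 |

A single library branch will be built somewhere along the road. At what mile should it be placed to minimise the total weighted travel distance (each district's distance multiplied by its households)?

For a sum of weighted absolute distances on a line, the optimum is the weighted median (not the mean). Total weight W = 255; half-weight = 127.5.
Sort by position and accumulate weight:
  mile 4 (Southcross, w=30) → cum 30
  mile 19 (Midtown, w=8) → cum 38
  mile 20 (Hillcrest, w=7) → cum 45
  mile 23 (Northgate, w=110) → cum 155  ≥ 127.5 → median here
  mile 26 (Eastvale, w=50) → cum 205
  mile 36 (Westmoor, w=50) → cum 255
Optimal location: mile 23.

x = 23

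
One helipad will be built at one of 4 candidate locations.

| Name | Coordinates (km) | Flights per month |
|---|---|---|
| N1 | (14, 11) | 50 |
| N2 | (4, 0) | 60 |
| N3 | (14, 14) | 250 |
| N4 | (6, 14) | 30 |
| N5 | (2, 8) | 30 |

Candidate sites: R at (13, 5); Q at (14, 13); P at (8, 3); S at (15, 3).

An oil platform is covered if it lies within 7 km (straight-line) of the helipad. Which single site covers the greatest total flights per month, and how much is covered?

Coverage radius r = 7 km; a point is covered iff (Δx)²+(Δy)² ≤ 7² = 49.
  R (13, 5): covers {N1} → 50
  Q (14, 13): covers {N1, N3} → 300
  P (8, 3): covers {N2} → 60
  S (15, 3): covers {none} → 0
Maximum coverage at Q: 300 flights per month.

Q, covering 300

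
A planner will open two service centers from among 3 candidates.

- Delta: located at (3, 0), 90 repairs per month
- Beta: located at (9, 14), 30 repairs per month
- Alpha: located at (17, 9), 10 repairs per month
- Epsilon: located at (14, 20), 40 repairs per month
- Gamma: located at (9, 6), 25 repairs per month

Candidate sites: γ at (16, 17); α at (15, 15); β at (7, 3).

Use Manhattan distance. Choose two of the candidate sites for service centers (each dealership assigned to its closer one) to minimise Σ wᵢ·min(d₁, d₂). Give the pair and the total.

Evaluate every pair (each demand assigned to the nearer of the two):
  {α, β}: total = 1285
  {γ, β}: total = 1345
  {γ, α}: total = 3295
Best pair: {α, β} with total 1285.

{α, β}, total 1285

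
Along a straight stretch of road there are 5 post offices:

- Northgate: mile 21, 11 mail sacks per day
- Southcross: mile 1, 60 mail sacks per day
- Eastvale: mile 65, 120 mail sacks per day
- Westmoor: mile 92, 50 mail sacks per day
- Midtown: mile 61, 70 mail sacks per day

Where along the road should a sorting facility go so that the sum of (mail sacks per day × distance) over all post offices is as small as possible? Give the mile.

x = 65

For a sum of weighted absolute distances on a line, the optimum is the weighted median (not the mean). Total weight W = 311; half-weight = 155.5.
Sort by position and accumulate weight:
  mile 1 (Southcross, w=60) → cum 60
  mile 21 (Northgate, w=11) → cum 71
  mile 61 (Midtown, w=70) → cum 141
  mile 65 (Eastvale, w=120) → cum 261  ≥ 155.5 → median here
  mile 92 (Westmoor, w=50) → cum 311
Optimal location: mile 65.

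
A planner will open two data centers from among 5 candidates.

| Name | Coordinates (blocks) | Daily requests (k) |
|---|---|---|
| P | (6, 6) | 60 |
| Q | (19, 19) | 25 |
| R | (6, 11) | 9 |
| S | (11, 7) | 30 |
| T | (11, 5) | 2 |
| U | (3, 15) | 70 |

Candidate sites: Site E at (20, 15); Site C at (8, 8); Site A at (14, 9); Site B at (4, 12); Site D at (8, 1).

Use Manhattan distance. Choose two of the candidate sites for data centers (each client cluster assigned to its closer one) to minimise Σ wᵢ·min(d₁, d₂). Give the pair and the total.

{Site C, Site B}, total 1229

Evaluate every pair (each demand assigned to the nearer of the two):
  {Site C, Site B}: total = 1229
  {Site E, Site B}: total = 1300
  {Site A, Site B}: total = 1326
  {Site E, Site C}: total = 1382
  {Site B, Site D}: total = 1561
  {Site C, Site A}: total = 1632
  {Site C, Site D}: total = 1807
  {Site E, Site D}: total = 2127
  {Site E, Site A}: total = 2229
  {Site A, Site D}: total = 2239
Best pair: {Site C, Site B} with total 1229.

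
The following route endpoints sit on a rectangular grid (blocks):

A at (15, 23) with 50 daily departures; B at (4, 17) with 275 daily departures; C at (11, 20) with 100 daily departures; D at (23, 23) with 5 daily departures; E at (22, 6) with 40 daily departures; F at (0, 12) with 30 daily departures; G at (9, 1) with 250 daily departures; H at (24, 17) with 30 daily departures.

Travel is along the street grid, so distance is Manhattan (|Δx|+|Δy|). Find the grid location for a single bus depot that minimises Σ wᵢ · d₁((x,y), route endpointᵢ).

(9, 17)

Manhattan distance separates: Σwᵢ(|x−xᵢ|+|y−yᵢ|) = Σwᵢ|x−xᵢ| + Σwᵢ|y−yᵢ|, so x and y are optimised independently as 1-D weighted medians.
Total weight W = 780; half = 390.
x-coordinate, sorted with cumulative weight:
  x=0 (F, w=30) cum 30
  x=4 (B, w=275) cum 305
  x=9 (G, w=250) cum 555  ← median
  x=11 (C, w=100) cum 655
  x=15 (A, w=50) cum 705
  x=22 (E, w=40) cum 745
  x=23 (D, w=5) cum 750
  x=24 (H, w=30) cum 780
⇒ x* = 9
y-coordinate, sorted with cumulative weight:
  y=1 (G, w=250) cum 250
  y=6 (E, w=40) cum 290
  y=12 (F, w=30) cum 320
  y=17 (B, w=275) cum 595  ← median
  y=17 (H, w=30) cum 625
  y=20 (C, w=100) cum 725
  y=23 (A, w=50) cum 775
  y=23 (D, w=5) cum 780
⇒ y* = 17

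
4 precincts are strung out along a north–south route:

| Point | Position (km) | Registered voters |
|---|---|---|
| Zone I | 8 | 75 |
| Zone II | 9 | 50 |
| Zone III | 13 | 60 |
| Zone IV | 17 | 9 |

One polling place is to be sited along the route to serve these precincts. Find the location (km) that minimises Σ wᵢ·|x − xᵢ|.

x = 9

For a sum of weighted absolute distances on a line, the optimum is the weighted median (not the mean). Total weight W = 194; half-weight = 97.
Sort by position and accumulate weight:
  km 8 (Zone I, w=75) → cum 75
  km 9 (Zone II, w=50) → cum 125  ≥ 97 → median here
  km 13 (Zone III, w=60) → cum 185
  km 17 (Zone IV, w=9) → cum 194
Optimal location: km 9.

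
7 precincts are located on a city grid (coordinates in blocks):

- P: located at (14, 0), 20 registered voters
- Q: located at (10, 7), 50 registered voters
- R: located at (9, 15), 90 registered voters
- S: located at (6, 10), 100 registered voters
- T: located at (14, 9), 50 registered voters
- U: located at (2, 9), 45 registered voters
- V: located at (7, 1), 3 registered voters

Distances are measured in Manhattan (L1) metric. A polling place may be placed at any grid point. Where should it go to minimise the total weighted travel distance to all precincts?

Manhattan distance separates: Σwᵢ(|x−xᵢ|+|y−yᵢ|) = Σwᵢ|x−xᵢ| + Σwᵢ|y−yᵢ|, so x and y are optimised independently as 1-D weighted medians.
Total weight W = 358; half = 179.
x-coordinate, sorted with cumulative weight:
  x=2 (U, w=45) cum 45
  x=6 (S, w=100) cum 145
  x=7 (V, w=3) cum 148
  x=9 (R, w=90) cum 238  ← median
  x=10 (Q, w=50) cum 288
  x=14 (P, w=20) cum 308
  x=14 (T, w=50) cum 358
⇒ x* = 9
y-coordinate, sorted with cumulative weight:
  y=0 (P, w=20) cum 20
  y=1 (V, w=3) cum 23
  y=7 (Q, w=50) cum 73
  y=9 (T, w=50) cum 123
  y=9 (U, w=45) cum 168
  y=10 (S, w=100) cum 268  ← median
  y=15 (R, w=90) cum 358
⇒ y* = 10

(9, 10)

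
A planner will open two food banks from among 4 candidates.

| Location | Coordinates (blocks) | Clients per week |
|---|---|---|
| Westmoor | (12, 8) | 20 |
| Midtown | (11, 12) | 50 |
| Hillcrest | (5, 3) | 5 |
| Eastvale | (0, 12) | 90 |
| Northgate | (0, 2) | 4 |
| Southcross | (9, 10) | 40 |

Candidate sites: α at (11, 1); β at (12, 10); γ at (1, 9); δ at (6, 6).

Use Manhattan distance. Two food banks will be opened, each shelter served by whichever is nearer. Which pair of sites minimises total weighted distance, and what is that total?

{β, γ}, total 752

Evaluate every pair (each demand assigned to the nearer of the two):
  {β, γ}: total = 752
  {γ, δ}: total = 1402
  {β, δ}: total = 1450
  {α, γ}: total = 1502
  {α, β}: total = 1658
  {α, δ}: total = 2130
Best pair: {β, γ} with total 752.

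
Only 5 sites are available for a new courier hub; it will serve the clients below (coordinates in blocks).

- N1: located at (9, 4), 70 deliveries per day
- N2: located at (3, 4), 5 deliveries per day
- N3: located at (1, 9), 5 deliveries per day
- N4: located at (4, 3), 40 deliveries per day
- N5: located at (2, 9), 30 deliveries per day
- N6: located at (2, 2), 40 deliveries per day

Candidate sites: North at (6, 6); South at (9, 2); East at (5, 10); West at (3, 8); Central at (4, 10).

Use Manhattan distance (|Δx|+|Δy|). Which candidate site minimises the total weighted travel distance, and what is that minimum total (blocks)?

Total weighted distance at each candidate:
  North (6, 6): total = 1145
  South (9, 2): total = 1195
  East (5, 10): total = 1645
  West (3, 8): total = 1315
  Central (4, 10): total = 1595
Minimum is at North with total 1145 blocks.

North, total 1145 blocks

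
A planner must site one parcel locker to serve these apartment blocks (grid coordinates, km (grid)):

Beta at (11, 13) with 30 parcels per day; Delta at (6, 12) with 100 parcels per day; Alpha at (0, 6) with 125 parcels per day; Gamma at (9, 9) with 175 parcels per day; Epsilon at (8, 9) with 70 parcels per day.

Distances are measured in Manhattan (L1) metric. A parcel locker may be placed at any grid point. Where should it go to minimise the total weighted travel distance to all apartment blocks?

(8, 9)

Manhattan distance separates: Σwᵢ(|x−xᵢ|+|y−yᵢ|) = Σwᵢ|x−xᵢ| + Σwᵢ|y−yᵢ|, so x and y are optimised independently as 1-D weighted medians.
Total weight W = 500; half = 250.
x-coordinate, sorted with cumulative weight:
  x=0 (Alpha, w=125) cum 125
  x=6 (Delta, w=100) cum 225
  x=8 (Epsilon, w=70) cum 295  ← median
  x=9 (Gamma, w=175) cum 470
  x=11 (Beta, w=30) cum 500
⇒ x* = 8
y-coordinate, sorted with cumulative weight:
  y=6 (Alpha, w=125) cum 125
  y=9 (Gamma, w=175) cum 300  ← median
  y=9 (Epsilon, w=70) cum 370
  y=12 (Delta, w=100) cum 470
  y=13 (Beta, w=30) cum 500
⇒ y* = 9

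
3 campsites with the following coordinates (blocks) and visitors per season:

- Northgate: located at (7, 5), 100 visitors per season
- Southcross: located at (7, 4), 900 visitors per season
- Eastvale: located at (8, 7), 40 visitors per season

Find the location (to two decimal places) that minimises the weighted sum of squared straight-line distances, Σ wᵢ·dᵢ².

The minimiser of Σwᵢ‖p−pᵢ‖² is the weighted centroid p* = (Σwᵢpᵢ)/(Σwᵢ).
Σwᵢ = 1040.
Σwᵢxᵢ = 100·7 + 900·7 + 40·8 = 7320.
Σwᵢyᵢ = 100·5 + 900·4 + 40·7 = 4380.
x* = 7320/1040 = 7.04, y* = 4380/1040 = 4.21.

(7.04, 4.21)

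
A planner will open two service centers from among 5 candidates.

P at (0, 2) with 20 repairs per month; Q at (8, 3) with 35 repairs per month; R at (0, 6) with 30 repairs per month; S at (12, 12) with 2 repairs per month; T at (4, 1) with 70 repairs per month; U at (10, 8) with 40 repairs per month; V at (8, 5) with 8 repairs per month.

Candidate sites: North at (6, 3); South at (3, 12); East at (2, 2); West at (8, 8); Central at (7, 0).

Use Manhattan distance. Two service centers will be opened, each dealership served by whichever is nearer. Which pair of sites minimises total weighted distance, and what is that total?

Evaluate every pair (each demand assigned to the nearer of the two):
  {East, West}: total = 725
  {North, West}: total = 880
  {North, East}: total = 922
  {West, Central}: total = 1020
  {East, Central}: total = 1092
  {North, South}: total = 1170
  {North, Central}: total = 1182
  {South, East}: total = 1205
  {South, Central}: total = 1376
  {South, West}: total = 1595
Best pair: {East, West} with total 725.

{East, West}, total 725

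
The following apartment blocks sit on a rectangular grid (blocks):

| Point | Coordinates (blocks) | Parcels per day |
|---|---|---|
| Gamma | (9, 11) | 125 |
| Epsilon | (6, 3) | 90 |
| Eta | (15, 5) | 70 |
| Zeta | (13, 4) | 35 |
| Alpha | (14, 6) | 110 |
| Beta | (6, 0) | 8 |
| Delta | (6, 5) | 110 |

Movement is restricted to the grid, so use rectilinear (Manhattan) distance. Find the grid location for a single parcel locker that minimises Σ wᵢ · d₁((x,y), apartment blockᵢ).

(9, 5)

Manhattan distance separates: Σwᵢ(|x−xᵢ|+|y−yᵢ|) = Σwᵢ|x−xᵢ| + Σwᵢ|y−yᵢ|, so x and y are optimised independently as 1-D weighted medians.
Total weight W = 548; half = 274.
x-coordinate, sorted with cumulative weight:
  x=6 (Epsilon, w=90) cum 90
  x=6 (Beta, w=8) cum 98
  x=6 (Delta, w=110) cum 208
  x=9 (Gamma, w=125) cum 333  ← median
  x=13 (Zeta, w=35) cum 368
  x=14 (Alpha, w=110) cum 478
  x=15 (Eta, w=70) cum 548
⇒ x* = 9
y-coordinate, sorted with cumulative weight:
  y=0 (Beta, w=8) cum 8
  y=3 (Epsilon, w=90) cum 98
  y=4 (Zeta, w=35) cum 133
  y=5 (Eta, w=70) cum 203
  y=5 (Delta, w=110) cum 313  ← median
  y=6 (Alpha, w=110) cum 423
  y=11 (Gamma, w=125) cum 548
⇒ y* = 5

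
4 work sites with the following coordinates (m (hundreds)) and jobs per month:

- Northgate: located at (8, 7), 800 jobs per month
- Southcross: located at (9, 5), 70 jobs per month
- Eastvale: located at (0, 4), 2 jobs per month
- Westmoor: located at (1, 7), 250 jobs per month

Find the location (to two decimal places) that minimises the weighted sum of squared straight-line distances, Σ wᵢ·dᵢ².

(6.49, 6.87)

The minimiser of Σwᵢ‖p−pᵢ‖² is the weighted centroid p* = (Σwᵢpᵢ)/(Σwᵢ).
Σwᵢ = 1122.
Σwᵢxᵢ = 800·8 + 70·9 + 2·0 + 250·1 = 7280.
Σwᵢyᵢ = 800·7 + 70·5 + 2·4 + 250·7 = 7708.
x* = 7280/1122 = 6.49, y* = 7708/1122 = 6.87.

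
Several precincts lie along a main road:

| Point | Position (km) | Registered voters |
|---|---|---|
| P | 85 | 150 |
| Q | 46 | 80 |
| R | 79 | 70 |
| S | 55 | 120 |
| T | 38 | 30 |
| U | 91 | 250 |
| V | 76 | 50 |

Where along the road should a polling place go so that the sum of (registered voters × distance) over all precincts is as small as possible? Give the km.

x = 85

For a sum of weighted absolute distances on a line, the optimum is the weighted median (not the mean). Total weight W = 750; half-weight = 375.
Sort by position and accumulate weight:
  km 38 (T, w=30) → cum 30
  km 46 (Q, w=80) → cum 110
  km 55 (S, w=120) → cum 230
  km 76 (V, w=50) → cum 280
  km 79 (R, w=70) → cum 350
  km 85 (P, w=150) → cum 500  ≥ 375 → median here
  km 91 (U, w=250) → cum 750
Optimal location: km 85.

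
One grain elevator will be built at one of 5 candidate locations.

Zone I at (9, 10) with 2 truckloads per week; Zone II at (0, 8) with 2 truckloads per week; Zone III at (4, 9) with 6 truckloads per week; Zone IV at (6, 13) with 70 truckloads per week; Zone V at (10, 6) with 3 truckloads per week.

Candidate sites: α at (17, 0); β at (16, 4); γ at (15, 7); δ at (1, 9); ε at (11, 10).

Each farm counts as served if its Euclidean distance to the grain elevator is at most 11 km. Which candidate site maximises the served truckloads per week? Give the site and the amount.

δ, covering 83

Coverage radius r = 11 km; a point is covered iff (Δx)²+(Δy)² ≤ 11² = 121.
  α (17, 0): covers {Zone V} → 3
  β (16, 4): covers {Zone I, Zone V} → 5
  γ (15, 7): covers {Zone I, Zone IV, Zone V} → 75
  δ (1, 9): covers {Zone I, Zone II, Zone III, Zone IV, Zone V} → 83
  ε (11, 10): covers {Zone I, Zone III, Zone IV, Zone V} → 81
Maximum coverage at δ: 83 truckloads per week.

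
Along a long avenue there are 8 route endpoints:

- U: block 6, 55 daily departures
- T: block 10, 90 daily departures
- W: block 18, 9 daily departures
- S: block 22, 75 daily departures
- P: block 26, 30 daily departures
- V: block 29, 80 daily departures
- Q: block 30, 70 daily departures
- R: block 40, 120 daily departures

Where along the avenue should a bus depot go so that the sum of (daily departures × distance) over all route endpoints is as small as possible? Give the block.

x = 29

For a sum of weighted absolute distances on a line, the optimum is the weighted median (not the mean). Total weight W = 529; half-weight = 264.5.
Sort by position and accumulate weight:
  block 6 (U, w=55) → cum 55
  block 10 (T, w=90) → cum 145
  block 18 (W, w=9) → cum 154
  block 22 (S, w=75) → cum 229
  block 26 (P, w=30) → cum 259
  block 29 (V, w=80) → cum 339  ≥ 264.5 → median here
  block 30 (Q, w=70) → cum 409
  block 40 (R, w=120) → cum 529
Optimal location: block 29.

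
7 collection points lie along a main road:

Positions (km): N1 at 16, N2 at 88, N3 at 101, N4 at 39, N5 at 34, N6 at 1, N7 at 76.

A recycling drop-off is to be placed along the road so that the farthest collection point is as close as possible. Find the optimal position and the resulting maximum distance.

The 1-center on a line is the midpoint of the two extreme points: leftmost at 1, rightmost at 101.
Optimal location = (1 + 101)/2 = 51; maximum distance = (101 − 1)/2 = 50.

location 51, max distance 50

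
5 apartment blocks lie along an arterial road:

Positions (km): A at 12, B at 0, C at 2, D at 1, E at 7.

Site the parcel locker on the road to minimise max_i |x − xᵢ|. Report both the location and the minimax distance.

The 1-center on a line is the midpoint of the two extreme points: leftmost at 0, rightmost at 12.
Optimal location = (0 + 12)/2 = 6; maximum distance = (12 − 0)/2 = 6.

location 6, max distance 6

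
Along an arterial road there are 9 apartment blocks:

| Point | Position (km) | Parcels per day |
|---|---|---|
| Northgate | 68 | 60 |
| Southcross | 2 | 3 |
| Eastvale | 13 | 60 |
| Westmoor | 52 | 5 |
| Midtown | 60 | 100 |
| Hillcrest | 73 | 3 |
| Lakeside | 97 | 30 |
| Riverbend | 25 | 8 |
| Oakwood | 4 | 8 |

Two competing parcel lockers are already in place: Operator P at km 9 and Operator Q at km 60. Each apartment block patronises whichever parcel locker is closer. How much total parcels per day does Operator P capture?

The indifferent point is the midpoint (9+60)/2 = 34.5; apartment blocks left of it (closer to Operator P at 9) go to Operator P, those right go to Operator Q.
  Southcross at 2 (w=3) → Operator P
  Oakwood at 4 (w=8) → Operator P
  Eastvale at 13 (w=60) → Operator P
  Riverbend at 25 (w=8) → Operator P
  Westmoor at 52 (w=5) → Operator Q
  Midtown at 60 (w=100) → Operator Q
  Northgate at 68 (w=60) → Operator Q
  Hillcrest at 73 (w=3) → Operator Q
  Lakeside at 97 (w=30) → Operator Q
Operator P captures 79; Operator Q captures 198.

79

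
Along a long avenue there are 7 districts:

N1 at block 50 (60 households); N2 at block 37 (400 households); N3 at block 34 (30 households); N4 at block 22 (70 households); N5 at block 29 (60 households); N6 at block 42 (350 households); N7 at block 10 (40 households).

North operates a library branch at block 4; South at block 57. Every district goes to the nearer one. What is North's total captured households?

The indifferent point is the midpoint (4+57)/2 = 30.5; districts left of it (closer to North at 4) go to North, those right go to South.
  N7 at 10 (w=40) → North
  N4 at 22 (w=70) → North
  N5 at 29 (w=60) → North
  N3 at 34 (w=30) → South
  N2 at 37 (w=400) → South
  N6 at 42 (w=350) → South
  N1 at 50 (w=60) → South
North captures 170; South captures 840.

170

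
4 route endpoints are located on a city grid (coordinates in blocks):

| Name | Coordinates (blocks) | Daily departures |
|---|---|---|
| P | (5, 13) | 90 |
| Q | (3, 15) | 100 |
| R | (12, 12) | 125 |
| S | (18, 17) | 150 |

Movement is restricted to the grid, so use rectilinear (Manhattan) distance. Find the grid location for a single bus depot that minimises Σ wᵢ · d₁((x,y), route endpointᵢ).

Manhattan distance separates: Σwᵢ(|x−xᵢ|+|y−yᵢ|) = Σwᵢ|x−xᵢ| + Σwᵢ|y−yᵢ|, so x and y are optimised independently as 1-D weighted medians.
Total weight W = 465; half = 232.5.
x-coordinate, sorted with cumulative weight:
  x=3 (Q, w=100) cum 100
  x=5 (P, w=90) cum 190
  x=12 (R, w=125) cum 315  ← median
  x=18 (S, w=150) cum 465
⇒ x* = 12
y-coordinate, sorted with cumulative weight:
  y=12 (R, w=125) cum 125
  y=13 (P, w=90) cum 215
  y=15 (Q, w=100) cum 315  ← median
  y=17 (S, w=150) cum 465
⇒ y* = 15

(12, 15)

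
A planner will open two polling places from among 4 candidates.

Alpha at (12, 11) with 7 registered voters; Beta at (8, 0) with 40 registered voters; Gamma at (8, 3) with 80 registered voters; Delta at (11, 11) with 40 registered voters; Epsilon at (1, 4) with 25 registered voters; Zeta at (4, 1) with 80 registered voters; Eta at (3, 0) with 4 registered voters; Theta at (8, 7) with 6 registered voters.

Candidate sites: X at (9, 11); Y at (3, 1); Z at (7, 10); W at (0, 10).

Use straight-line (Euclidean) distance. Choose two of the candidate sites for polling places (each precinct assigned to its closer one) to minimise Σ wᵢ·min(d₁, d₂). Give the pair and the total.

Evaluate every pair (each demand assigned to the nearer of the two):
  {X, Y}: total = 934.7
  {Y, Z}: total = 1028.5
  {Y, W}: total = 1381.9
  {X, Z}: total = 2101.8
  {Z, W}: total = 2140.0
  {X, W}: total = 2194.3
Best pair: {X, Y} with total 934.7.

{X, Y}, total 934.7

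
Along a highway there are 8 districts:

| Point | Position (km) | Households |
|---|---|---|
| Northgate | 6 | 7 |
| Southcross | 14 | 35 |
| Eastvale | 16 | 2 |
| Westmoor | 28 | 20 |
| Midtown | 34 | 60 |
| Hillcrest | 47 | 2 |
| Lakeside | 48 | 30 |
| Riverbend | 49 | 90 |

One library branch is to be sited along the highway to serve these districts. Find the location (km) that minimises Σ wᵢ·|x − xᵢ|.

For a sum of weighted absolute distances on a line, the optimum is the weighted median (not the mean). Total weight W = 246; half-weight = 123.
Sort by position and accumulate weight:
  km 6 (Northgate, w=7) → cum 7
  km 14 (Southcross, w=35) → cum 42
  km 16 (Eastvale, w=2) → cum 44
  km 28 (Westmoor, w=20) → cum 64
  km 34 (Midtown, w=60) → cum 124  ≥ 123 → median here
  km 47 (Hillcrest, w=2) → cum 126
  km 48 (Lakeside, w=30) → cum 156
  km 49 (Riverbend, w=90) → cum 246
Optimal location: km 34.

x = 34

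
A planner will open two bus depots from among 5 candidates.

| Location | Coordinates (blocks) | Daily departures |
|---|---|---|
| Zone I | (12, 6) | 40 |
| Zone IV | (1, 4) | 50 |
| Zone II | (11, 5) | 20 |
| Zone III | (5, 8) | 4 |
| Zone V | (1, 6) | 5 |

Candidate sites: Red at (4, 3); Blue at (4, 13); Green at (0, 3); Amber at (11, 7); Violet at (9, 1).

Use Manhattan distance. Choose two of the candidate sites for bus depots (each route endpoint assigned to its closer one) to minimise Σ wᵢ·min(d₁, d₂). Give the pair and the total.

{Green, Amber}, total 268

Evaluate every pair (each demand assigned to the nearer of the two):
  {Green, Amber}: total = 268
  {Red, Amber}: total = 374
  {Green, Violet}: total = 600
  {Red, Violet}: total = 694
  {Amber, Violet}: total = 753
  {Red, Green}: total = 764
  {Blue, Amber}: total = 794
  {Red, Blue}: total = 874
  {Blue, Green}: total = 1004
  {Blue, Violet}: total = 1064
Best pair: {Green, Amber} with total 268.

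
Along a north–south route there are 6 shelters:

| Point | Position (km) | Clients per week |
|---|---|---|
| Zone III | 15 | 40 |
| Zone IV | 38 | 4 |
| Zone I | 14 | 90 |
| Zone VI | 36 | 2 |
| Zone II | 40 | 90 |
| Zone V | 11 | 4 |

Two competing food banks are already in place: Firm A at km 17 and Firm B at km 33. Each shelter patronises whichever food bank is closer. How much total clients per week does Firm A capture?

The indifferent point is the midpoint (17+33)/2 = 25; shelters left of it (closer to Firm A at 17) go to Firm A, those right go to Firm B.
  Zone V at 11 (w=4) → Firm A
  Zone I at 14 (w=90) → Firm A
  Zone III at 15 (w=40) → Firm A
  Zone VI at 36 (w=2) → Firm B
  Zone IV at 38 (w=4) → Firm B
  Zone II at 40 (w=90) → Firm B
Firm A captures 134; Firm B captures 96.

134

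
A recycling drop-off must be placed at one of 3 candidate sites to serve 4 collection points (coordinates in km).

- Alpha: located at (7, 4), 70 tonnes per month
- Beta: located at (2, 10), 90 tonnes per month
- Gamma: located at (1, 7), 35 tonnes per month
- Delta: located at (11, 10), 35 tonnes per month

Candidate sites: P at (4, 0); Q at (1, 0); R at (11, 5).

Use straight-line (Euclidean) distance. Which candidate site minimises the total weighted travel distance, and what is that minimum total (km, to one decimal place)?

R, total 1747.2 km

Total weighted distance at each candidate:
  P (4, 0): total = 1961.6
  Q (1, 0): total = 2149.2
  R (11, 5): total = 1747.2
Minimum is at R with total 1747.2 km.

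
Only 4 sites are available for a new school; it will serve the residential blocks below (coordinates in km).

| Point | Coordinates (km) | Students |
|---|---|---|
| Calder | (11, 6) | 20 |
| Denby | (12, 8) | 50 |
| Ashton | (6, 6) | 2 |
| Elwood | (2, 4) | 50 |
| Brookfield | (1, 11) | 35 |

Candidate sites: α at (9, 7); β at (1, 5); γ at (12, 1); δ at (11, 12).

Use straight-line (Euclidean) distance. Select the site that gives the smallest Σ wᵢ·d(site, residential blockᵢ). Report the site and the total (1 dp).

Total weighted distance at each candidate:
  α (9, 7): total = 903.0
  β (1, 5): total = 1062.0
  γ (12, 1): total = 1509.9
  δ (11, 12): total = 1295.6
Minimum is at α with total 903.0 km.

α, total 903.0 km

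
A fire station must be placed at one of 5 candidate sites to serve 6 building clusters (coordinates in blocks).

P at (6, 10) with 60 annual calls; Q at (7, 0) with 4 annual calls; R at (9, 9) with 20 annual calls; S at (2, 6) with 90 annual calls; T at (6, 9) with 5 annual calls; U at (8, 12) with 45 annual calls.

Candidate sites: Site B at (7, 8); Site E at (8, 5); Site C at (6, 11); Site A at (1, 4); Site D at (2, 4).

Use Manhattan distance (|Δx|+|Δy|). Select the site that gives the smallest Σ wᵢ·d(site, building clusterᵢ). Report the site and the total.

Total weighted distance at each candidate:
  Site B (7, 8): total = 1137
  Site E (8, 5): total = 1519
  Site C (6, 11): total = 1163
  Site A (1, 4): total = 1955
  Site D (2, 4): total = 1731
Minimum is at Site B with total 1137 blocks.

Site B, total 1137 blocks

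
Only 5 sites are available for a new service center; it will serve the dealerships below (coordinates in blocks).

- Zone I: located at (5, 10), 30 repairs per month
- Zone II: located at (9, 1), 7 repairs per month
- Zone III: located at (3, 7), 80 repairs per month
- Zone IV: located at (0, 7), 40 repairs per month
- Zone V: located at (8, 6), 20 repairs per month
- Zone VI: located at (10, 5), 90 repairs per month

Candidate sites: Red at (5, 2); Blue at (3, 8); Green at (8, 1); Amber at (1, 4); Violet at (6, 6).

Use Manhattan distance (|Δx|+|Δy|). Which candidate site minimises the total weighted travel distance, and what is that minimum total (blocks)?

Violet, total 1296 blocks

Total weighted distance at each candidate:
  Red (5, 2): total = 2095
  Blue (3, 8): total = 1491
  Green (8, 1): total = 2447
  Amber (1, 4): total = 2017
  Violet (6, 6): total = 1296
Minimum is at Violet with total 1296 blocks.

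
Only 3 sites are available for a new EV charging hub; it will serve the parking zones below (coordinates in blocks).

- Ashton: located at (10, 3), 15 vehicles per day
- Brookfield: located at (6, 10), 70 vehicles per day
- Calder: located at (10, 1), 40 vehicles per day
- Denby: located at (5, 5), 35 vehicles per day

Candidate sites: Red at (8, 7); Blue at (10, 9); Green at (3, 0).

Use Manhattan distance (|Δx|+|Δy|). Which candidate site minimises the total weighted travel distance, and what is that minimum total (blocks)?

Total weighted distance at each candidate:
  Red (8, 7): total = 935
  Blue (10, 9): total = 1075
  Green (3, 0): total = 1625
Minimum is at Red with total 935 blocks.

Red, total 935 blocks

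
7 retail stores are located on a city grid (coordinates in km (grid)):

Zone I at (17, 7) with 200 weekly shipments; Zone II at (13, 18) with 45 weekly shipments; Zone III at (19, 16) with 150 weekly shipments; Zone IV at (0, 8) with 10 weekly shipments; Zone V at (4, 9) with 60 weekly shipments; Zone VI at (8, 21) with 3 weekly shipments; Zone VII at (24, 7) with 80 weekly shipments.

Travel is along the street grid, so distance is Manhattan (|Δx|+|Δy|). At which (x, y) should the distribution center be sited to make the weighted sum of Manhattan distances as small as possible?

Manhattan distance separates: Σwᵢ(|x−xᵢ|+|y−yᵢ|) = Σwᵢ|x−xᵢ| + Σwᵢ|y−yᵢ|, so x and y are optimised independently as 1-D weighted medians.
Total weight W = 548; half = 274.
x-coordinate, sorted with cumulative weight:
  x=0 (Zone IV, w=10) cum 10
  x=4 (Zone V, w=60) cum 70
  x=8 (Zone VI, w=3) cum 73
  x=13 (Zone II, w=45) cum 118
  x=17 (Zone I, w=200) cum 318  ← median
  x=19 (Zone III, w=150) cum 468
  x=24 (Zone VII, w=80) cum 548
⇒ x* = 17
y-coordinate, sorted with cumulative weight:
  y=7 (Zone I, w=200) cum 200
  y=7 (Zone VII, w=80) cum 280  ← median
  y=8 (Zone IV, w=10) cum 290
  y=9 (Zone V, w=60) cum 350
  y=16 (Zone III, w=150) cum 500
  y=18 (Zone II, w=45) cum 545
  y=21 (Zone VI, w=3) cum 548
⇒ y* = 7

(17, 7)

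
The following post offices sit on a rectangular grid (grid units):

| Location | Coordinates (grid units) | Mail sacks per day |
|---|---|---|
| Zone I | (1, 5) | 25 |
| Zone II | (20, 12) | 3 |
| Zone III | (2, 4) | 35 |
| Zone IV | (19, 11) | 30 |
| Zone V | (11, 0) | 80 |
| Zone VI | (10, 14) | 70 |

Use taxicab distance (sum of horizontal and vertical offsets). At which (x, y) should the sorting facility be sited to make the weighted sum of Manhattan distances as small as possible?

Manhattan distance separates: Σwᵢ(|x−xᵢ|+|y−yᵢ|) = Σwᵢ|x−xᵢ| + Σwᵢ|y−yᵢ|, so x and y are optimised independently as 1-D weighted medians.
Total weight W = 243; half = 121.5.
x-coordinate, sorted with cumulative weight:
  x=1 (Zone I, w=25) cum 25
  x=2 (Zone III, w=35) cum 60
  x=10 (Zone VI, w=70) cum 130  ← median
  x=11 (Zone V, w=80) cum 210
  x=19 (Zone IV, w=30) cum 240
  x=20 (Zone II, w=3) cum 243
⇒ x* = 10
y-coordinate, sorted with cumulative weight:
  y=0 (Zone V, w=80) cum 80
  y=4 (Zone III, w=35) cum 115
  y=5 (Zone I, w=25) cum 140  ← median
  y=11 (Zone IV, w=30) cum 170
  y=12 (Zone II, w=3) cum 173
  y=14 (Zone VI, w=70) cum 243
⇒ y* = 5

(10, 5)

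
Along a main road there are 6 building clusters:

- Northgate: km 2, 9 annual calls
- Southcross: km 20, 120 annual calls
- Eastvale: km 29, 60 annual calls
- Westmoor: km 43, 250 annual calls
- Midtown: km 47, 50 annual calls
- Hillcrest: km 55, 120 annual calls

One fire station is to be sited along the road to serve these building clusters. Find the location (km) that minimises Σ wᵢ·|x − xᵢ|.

For a sum of weighted absolute distances on a line, the optimum is the weighted median (not the mean). Total weight W = 609; half-weight = 304.5.
Sort by position and accumulate weight:
  km 2 (Northgate, w=9) → cum 9
  km 20 (Southcross, w=120) → cum 129
  km 29 (Eastvale, w=60) → cum 189
  km 43 (Westmoor, w=250) → cum 439  ≥ 304.5 → median here
  km 47 (Midtown, w=50) → cum 489
  km 55 (Hillcrest, w=120) → cum 609
Optimal location: km 43.

x = 43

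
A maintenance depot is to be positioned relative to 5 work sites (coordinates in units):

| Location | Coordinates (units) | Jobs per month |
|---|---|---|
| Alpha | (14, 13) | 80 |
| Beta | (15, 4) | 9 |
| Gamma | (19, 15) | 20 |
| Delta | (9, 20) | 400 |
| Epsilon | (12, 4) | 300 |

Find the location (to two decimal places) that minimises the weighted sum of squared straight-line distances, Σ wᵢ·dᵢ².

(10.92, 13.07)

The minimiser of Σwᵢ‖p−pᵢ‖² is the weighted centroid p* = (Σwᵢpᵢ)/(Σwᵢ).
Σwᵢ = 809.
Σwᵢxᵢ = 80·14 + 9·15 + 20·19 + 400·9 + 300·12 = 8835.
Σwᵢyᵢ = 80·13 + 9·4 + 20·15 + 400·20 + 300·4 = 10576.
x* = 8835/809 = 10.92, y* = 10576/809 = 13.07.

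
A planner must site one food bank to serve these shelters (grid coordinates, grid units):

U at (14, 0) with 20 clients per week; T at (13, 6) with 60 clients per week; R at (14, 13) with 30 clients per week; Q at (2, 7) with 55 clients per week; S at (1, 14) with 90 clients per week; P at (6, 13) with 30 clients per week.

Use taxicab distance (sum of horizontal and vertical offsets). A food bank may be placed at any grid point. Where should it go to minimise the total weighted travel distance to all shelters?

(2, 13)

Manhattan distance separates: Σwᵢ(|x−xᵢ|+|y−yᵢ|) = Σwᵢ|x−xᵢ| + Σwᵢ|y−yᵢ|, so x and y are optimised independently as 1-D weighted medians.
Total weight W = 285; half = 142.5.
x-coordinate, sorted with cumulative weight:
  x=1 (S, w=90) cum 90
  x=2 (Q, w=55) cum 145  ← median
  x=6 (P, w=30) cum 175
  x=13 (T, w=60) cum 235
  x=14 (U, w=20) cum 255
  x=14 (R, w=30) cum 285
⇒ x* = 2
y-coordinate, sorted with cumulative weight:
  y=0 (U, w=20) cum 20
  y=6 (T, w=60) cum 80
  y=7 (Q, w=55) cum 135
  y=13 (R, w=30) cum 165  ← median
  y=13 (P, w=30) cum 195
  y=14 (S, w=90) cum 285
⇒ y* = 13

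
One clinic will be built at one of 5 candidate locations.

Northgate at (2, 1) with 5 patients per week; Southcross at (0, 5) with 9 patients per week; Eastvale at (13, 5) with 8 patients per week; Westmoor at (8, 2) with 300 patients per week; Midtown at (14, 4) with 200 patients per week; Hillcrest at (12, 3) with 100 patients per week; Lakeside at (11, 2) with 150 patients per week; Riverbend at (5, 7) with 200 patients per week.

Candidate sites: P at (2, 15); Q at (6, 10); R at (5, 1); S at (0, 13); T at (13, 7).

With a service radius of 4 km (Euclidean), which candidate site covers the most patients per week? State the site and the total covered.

Coverage radius r = 4 km; a point is covered iff (Δx)²+(Δy)² ≤ 4² = 16.
  P (2, 15): covers {none} → 0
  Q (6, 10): covers {Riverbend} → 200
  R (5, 1): covers {Northgate, Westmoor} → 305
  S (0, 13): covers {none} → 0
  T (13, 7): covers {Eastvale, Midtown} → 208
Maximum coverage at R: 305 patients per week.

R, covering 305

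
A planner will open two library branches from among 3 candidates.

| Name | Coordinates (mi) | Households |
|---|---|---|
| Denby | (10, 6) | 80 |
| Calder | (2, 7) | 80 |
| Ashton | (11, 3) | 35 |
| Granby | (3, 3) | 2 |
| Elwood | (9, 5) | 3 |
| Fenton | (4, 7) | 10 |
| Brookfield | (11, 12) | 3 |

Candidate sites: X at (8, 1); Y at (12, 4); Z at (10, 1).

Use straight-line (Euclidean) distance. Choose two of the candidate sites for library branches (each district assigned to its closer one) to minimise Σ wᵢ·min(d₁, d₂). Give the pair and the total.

{X, Y}, total 1071.1

Evaluate every pair (each demand assigned to the nearer of the two):
  {X, Y}: total = 1071.1
  {Y, Z}: total = 1208.9
  {X, Z}: total = 1285.5
Best pair: {X, Y} with total 1071.1.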